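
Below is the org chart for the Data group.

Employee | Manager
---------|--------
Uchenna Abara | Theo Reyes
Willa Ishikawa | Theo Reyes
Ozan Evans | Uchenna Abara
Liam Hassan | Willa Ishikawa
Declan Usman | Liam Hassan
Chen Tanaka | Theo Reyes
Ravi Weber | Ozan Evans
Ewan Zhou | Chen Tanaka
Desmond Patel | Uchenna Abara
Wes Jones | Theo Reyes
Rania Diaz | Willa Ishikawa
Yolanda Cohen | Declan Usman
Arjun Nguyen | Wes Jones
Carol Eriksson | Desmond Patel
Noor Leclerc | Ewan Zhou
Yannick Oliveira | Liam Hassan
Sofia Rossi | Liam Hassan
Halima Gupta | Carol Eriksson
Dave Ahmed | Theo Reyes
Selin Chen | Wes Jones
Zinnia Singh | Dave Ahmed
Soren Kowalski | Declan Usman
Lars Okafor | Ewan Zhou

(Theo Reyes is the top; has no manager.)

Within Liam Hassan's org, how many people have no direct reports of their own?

The people in Liam Hassan's organization with no one reporting to them are Sofia Rossi, Yannick Oliveira, Soren Kowalski, Yolanda Cohen. That is 4.

4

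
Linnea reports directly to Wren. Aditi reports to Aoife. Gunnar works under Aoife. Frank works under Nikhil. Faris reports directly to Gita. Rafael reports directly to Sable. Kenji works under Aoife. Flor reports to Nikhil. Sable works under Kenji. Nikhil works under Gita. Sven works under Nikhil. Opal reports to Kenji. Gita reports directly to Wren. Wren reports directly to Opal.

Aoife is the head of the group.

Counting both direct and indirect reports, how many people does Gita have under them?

Gita directly manages Nikhil, Faris. Under Nikhil: Flor, Frank, Sven (3). Faris has no reports. So Gita's organization is 2 direct reports plus everyone under them: 4 + 1 = 5.

5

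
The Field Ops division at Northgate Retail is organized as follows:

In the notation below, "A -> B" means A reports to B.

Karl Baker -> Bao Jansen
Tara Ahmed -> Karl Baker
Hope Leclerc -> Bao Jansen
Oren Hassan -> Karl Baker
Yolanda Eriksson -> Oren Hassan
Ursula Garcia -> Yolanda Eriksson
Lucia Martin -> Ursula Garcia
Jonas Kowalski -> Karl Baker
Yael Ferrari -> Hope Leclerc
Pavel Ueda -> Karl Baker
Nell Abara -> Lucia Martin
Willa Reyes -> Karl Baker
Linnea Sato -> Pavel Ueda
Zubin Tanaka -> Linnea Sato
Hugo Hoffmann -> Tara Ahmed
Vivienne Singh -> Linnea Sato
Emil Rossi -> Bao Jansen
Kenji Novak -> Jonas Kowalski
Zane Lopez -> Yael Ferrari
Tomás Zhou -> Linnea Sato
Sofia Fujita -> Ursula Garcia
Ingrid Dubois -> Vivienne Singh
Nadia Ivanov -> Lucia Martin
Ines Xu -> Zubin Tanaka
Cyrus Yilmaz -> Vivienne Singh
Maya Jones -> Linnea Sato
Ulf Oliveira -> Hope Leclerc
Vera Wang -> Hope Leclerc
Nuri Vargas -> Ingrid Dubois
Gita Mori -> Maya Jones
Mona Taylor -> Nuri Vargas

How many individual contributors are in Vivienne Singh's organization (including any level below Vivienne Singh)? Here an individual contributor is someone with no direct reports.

The people in Vivienne Singh's organization with no one reporting to them are Cyrus Yilmaz, Mona Taylor. That is 2.

2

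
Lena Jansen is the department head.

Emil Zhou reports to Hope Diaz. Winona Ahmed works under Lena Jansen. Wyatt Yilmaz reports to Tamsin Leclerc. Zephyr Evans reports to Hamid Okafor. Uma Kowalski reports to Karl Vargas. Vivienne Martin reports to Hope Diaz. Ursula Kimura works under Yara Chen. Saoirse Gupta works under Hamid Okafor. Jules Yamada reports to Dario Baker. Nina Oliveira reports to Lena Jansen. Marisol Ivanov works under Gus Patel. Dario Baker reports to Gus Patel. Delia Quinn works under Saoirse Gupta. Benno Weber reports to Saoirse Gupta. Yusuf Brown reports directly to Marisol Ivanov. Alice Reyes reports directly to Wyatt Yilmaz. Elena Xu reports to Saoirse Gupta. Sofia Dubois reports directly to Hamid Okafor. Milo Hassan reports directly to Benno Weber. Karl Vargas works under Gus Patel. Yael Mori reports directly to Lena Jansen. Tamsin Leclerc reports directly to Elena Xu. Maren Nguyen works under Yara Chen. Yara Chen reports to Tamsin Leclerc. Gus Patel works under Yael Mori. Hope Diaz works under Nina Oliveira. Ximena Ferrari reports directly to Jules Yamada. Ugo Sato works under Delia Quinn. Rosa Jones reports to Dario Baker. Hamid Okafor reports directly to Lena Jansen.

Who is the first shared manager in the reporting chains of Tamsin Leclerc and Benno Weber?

Tamsin Leclerc's chain of managers is Elena Xu, Saoirse Gupta, Hamid Okafor, Lena Jansen. Benno Weber's chain of managers is Saoirse Gupta, Hamid Okafor, Lena Jansen. The first manager that appears in both chains is Saoirse Gupta.

Saoirse Gupta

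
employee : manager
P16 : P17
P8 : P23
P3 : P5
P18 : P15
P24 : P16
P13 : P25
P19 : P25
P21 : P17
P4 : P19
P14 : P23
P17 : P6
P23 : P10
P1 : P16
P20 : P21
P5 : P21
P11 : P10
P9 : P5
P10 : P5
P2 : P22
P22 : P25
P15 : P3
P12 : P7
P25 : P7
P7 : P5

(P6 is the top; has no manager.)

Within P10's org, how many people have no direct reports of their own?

The people in P10's organization with no one reporting to them are P11, P14, P8. That is 3.

3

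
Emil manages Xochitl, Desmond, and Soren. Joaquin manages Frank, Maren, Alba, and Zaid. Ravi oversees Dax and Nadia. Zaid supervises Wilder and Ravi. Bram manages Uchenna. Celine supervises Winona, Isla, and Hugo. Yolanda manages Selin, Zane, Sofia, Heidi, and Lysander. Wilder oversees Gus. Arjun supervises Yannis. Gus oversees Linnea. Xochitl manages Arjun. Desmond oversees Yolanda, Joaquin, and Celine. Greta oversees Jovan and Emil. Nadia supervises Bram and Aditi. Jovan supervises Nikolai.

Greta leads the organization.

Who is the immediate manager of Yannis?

Yannis reports directly to Arjun.

Arjun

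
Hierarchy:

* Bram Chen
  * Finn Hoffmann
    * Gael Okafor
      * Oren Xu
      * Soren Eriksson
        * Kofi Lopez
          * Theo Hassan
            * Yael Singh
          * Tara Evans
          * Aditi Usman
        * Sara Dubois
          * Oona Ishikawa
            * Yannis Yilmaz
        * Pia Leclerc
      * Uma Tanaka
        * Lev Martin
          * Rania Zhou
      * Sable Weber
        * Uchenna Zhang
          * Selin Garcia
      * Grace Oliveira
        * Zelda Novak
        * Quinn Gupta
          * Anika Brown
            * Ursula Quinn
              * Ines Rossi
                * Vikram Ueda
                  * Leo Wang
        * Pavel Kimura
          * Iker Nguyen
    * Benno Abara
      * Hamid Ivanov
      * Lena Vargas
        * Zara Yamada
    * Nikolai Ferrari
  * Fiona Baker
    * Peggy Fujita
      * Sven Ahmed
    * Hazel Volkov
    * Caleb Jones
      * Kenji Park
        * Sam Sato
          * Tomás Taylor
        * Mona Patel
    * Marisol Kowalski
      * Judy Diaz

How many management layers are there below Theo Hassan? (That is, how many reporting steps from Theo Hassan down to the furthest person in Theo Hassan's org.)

1

The longest chain under Theo Hassan runs Theo Hassan → Yael Singh, which is 1 level below Theo Hassan.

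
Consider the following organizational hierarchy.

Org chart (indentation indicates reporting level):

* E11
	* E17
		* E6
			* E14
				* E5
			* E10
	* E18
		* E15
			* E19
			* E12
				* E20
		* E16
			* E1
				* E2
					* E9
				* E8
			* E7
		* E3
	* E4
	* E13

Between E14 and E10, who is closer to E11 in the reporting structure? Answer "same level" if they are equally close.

Both E14 and E10 are 3 levels below E11.

same level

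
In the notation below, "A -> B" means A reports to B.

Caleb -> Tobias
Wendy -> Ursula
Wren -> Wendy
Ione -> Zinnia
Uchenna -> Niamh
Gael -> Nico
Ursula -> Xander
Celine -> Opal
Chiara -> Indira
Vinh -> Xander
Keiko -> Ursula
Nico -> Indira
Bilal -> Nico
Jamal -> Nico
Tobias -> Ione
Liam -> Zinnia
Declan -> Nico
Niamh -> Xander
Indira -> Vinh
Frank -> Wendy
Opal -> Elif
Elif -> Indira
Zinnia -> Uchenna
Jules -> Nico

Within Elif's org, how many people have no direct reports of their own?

1

The only person in Elif's organization with no one reporting to them is Celine. That is 1.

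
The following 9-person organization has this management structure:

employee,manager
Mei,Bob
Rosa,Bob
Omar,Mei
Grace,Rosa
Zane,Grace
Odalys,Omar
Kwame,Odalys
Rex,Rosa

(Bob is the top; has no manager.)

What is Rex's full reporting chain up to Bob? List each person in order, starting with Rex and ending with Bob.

Rex reports to Rosa. Rosa reports to Bob. Bob is at the top.

Rex -> Rosa -> Bob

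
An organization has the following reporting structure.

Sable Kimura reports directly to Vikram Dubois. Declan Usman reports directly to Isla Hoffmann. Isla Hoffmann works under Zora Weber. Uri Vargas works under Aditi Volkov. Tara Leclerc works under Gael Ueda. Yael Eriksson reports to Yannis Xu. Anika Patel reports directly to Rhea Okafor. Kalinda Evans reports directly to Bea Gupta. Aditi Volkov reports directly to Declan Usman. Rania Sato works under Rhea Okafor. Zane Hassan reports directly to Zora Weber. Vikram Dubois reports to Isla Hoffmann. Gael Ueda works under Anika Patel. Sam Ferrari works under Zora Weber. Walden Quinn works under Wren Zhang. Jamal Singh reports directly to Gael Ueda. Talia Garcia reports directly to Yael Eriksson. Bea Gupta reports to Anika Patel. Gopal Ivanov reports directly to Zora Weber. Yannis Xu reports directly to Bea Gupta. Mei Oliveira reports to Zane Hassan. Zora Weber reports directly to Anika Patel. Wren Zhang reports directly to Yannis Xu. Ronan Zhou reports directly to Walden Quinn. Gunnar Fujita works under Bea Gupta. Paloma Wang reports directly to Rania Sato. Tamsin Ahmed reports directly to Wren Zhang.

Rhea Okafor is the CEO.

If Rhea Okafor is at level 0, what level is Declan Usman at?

4

Chain from Declan Usman up to Rhea Okafor: Declan Usman → Isla Hoffmann → Zora Weber → Anika Patel → Rhea Okafor. That is 4 steps up, so Declan Usman is 4 levels below Rhea Okafor.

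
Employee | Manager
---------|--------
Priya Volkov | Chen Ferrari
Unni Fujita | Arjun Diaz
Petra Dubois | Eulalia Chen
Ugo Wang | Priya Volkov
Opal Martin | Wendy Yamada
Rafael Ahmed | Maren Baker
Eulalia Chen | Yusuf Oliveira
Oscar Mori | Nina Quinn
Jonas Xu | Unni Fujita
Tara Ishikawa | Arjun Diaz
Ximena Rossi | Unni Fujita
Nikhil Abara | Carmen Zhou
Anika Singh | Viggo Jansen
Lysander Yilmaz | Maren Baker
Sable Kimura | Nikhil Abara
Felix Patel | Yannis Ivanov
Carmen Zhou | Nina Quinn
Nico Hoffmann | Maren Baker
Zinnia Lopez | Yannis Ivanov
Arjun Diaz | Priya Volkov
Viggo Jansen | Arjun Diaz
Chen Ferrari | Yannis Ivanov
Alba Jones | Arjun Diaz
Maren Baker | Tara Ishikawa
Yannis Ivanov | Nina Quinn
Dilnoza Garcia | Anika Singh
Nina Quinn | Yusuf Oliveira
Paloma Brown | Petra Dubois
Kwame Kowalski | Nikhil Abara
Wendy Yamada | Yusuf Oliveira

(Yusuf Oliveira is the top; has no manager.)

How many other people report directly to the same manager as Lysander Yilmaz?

2

Lysander Yilmaz reports to Maren Baker. Maren Baker's other direct reports are Nico Hoffmann, Rafael Ahmed — 2 peers.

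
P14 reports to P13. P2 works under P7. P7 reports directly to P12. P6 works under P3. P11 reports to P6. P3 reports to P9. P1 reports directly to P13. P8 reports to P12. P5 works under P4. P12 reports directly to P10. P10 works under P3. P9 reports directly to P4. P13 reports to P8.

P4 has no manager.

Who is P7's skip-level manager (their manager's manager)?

P10

P7 reports to P12, and P12 reports to P10. So P7's skip-level manager is P10.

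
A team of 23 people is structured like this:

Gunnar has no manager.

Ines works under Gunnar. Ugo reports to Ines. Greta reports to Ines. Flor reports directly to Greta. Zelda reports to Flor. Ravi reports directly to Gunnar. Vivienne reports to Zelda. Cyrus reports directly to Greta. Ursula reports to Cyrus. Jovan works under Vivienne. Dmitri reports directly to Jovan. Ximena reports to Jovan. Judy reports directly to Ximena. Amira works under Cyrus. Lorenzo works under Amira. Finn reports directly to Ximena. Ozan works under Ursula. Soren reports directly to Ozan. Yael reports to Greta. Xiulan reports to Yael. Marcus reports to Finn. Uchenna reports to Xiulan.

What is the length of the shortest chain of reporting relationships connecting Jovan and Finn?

2

Finn is in Jovan's organization: the chain from Finn up to Jovan is Finn → Ximena → Jovan, which is 2 links.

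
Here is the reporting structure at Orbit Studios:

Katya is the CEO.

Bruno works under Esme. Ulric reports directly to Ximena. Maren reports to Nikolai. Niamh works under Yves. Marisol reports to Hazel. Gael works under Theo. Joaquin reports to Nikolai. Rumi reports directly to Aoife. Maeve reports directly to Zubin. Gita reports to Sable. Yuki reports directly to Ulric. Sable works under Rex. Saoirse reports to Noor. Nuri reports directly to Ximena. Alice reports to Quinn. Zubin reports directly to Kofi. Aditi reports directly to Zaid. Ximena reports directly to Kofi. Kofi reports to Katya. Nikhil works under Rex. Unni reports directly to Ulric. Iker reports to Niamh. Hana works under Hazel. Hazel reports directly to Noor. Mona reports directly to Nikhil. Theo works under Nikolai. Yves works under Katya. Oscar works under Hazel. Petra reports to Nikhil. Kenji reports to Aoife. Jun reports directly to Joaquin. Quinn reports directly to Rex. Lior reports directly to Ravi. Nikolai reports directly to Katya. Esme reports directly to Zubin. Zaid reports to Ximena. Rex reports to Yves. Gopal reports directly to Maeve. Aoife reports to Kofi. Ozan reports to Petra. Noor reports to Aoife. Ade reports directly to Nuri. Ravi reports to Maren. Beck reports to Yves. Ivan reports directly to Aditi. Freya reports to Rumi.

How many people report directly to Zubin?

Zubin directly manages Maeve, Esme. That is 2 direct reports.

2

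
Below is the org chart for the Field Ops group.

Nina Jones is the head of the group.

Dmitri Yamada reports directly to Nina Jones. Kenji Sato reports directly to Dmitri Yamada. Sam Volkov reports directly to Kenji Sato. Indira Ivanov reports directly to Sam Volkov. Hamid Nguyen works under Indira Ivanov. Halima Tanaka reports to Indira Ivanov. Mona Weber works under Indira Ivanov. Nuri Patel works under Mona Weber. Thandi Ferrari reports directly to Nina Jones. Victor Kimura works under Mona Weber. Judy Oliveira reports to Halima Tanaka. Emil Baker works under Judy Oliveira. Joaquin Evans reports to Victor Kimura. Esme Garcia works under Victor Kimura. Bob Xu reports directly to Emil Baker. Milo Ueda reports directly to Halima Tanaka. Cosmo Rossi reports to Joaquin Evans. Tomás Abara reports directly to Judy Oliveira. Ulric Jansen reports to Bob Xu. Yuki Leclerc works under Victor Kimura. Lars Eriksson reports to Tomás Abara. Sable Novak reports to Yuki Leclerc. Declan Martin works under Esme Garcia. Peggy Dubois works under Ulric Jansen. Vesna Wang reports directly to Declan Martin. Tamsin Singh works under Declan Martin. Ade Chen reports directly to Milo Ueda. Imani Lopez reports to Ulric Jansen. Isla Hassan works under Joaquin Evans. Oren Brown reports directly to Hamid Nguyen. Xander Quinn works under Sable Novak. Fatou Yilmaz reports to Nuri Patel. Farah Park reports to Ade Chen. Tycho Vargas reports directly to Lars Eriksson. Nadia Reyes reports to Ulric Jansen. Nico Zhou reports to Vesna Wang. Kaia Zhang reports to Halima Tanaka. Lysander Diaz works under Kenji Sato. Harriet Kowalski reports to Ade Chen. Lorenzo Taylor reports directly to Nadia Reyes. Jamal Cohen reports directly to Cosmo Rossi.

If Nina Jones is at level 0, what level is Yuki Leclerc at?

7

Chain from Yuki Leclerc up to Nina Jones: Yuki Leclerc → Victor Kimura → Mona Weber → Indira Ivanov → Sam Volkov → Kenji Sato → Dmitri Yamada → Nina Jones. That is 7 steps up, so Yuki Leclerc is 7 levels below Nina Jones.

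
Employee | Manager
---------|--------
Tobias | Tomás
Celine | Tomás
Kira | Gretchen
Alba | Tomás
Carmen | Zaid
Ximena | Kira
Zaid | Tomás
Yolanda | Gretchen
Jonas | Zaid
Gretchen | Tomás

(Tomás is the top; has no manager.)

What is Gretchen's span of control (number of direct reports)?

Gretchen directly manages Kira, Yolanda. That is 2 direct reports.

2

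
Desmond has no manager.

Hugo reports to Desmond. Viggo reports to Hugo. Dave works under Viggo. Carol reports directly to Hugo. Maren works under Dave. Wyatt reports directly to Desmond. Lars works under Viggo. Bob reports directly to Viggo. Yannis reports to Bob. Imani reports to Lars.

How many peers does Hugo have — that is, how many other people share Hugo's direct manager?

1

Hugo reports to Desmond. Desmond's other direct reports are Wyatt — 1 peer.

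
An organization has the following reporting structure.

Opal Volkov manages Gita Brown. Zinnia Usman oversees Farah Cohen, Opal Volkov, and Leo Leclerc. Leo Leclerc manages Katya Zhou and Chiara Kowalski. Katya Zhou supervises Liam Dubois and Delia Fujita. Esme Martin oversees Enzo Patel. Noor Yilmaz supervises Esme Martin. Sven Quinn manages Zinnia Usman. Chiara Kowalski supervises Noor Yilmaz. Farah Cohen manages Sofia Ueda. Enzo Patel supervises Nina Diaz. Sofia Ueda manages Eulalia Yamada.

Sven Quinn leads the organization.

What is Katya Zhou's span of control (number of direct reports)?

Katya Zhou directly manages Liam Dubois, Delia Fujita. That is 2 direct reports.

2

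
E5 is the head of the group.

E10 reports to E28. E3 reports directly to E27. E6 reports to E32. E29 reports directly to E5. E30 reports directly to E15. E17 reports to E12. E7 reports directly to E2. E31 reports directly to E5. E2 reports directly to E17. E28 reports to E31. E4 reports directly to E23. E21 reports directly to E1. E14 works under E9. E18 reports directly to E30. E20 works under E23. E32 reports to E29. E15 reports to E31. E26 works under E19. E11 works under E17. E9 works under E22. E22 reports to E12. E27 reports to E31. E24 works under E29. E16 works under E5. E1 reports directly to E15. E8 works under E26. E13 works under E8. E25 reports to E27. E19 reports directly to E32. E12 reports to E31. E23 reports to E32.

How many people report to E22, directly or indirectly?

2

E22 directly manages E9. Under E9: E14 (1). That's 2 in total.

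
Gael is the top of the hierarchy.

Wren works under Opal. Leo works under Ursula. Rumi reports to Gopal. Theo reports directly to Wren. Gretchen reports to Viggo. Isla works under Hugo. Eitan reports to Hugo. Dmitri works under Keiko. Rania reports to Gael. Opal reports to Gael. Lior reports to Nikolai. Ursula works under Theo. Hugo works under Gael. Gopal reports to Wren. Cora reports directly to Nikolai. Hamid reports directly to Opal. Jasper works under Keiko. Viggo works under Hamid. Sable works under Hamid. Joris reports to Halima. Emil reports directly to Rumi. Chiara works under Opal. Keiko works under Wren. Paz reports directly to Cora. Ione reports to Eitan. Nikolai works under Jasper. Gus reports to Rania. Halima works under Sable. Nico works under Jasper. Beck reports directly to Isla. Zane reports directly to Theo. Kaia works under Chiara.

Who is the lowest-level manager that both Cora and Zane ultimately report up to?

Cora's chain of managers is Nikolai, Jasper, Keiko, Wren, Opal, Gael. Zane's chain of managers is Theo, Wren, Opal, Gael. The first manager that appears in both chains is Wren.

Wren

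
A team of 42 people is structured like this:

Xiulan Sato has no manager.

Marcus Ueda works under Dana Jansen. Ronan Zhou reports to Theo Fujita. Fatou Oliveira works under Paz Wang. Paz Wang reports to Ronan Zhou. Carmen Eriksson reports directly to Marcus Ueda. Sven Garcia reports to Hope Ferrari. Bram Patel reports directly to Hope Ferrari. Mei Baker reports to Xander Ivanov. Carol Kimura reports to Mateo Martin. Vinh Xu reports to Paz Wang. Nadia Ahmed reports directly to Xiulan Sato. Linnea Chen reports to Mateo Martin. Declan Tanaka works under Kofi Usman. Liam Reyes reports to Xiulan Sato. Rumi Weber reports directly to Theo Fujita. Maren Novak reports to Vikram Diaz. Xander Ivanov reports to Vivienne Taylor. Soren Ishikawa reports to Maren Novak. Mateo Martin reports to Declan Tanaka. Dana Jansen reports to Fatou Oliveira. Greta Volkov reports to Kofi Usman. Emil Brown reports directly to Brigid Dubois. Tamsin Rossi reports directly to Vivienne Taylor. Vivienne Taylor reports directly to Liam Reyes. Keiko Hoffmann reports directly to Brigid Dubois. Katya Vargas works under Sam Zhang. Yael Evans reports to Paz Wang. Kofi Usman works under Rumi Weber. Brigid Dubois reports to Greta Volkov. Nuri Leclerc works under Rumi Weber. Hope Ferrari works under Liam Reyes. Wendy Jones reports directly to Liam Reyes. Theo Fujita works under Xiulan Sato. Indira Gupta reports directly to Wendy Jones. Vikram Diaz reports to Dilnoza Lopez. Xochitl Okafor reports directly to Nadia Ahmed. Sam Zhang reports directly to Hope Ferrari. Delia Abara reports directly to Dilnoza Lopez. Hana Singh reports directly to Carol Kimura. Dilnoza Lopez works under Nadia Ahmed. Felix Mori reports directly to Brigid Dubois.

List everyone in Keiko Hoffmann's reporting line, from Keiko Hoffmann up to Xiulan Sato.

Keiko Hoffmann reports to Brigid Dubois. Brigid Dubois reports to Greta Volkov. Greta Volkov reports to Kofi Usman. Kofi Usman reports to Rumi Weber. Rumi Weber reports to Theo Fujita. Theo Fujita reports to Xiulan Sato. Xiulan Sato is at the top.

Keiko Hoffmann -> Brigid Dubois -> Greta Volkov -> Kofi Usman -> Rumi Weber -> Theo Fujita -> Xiulan Sato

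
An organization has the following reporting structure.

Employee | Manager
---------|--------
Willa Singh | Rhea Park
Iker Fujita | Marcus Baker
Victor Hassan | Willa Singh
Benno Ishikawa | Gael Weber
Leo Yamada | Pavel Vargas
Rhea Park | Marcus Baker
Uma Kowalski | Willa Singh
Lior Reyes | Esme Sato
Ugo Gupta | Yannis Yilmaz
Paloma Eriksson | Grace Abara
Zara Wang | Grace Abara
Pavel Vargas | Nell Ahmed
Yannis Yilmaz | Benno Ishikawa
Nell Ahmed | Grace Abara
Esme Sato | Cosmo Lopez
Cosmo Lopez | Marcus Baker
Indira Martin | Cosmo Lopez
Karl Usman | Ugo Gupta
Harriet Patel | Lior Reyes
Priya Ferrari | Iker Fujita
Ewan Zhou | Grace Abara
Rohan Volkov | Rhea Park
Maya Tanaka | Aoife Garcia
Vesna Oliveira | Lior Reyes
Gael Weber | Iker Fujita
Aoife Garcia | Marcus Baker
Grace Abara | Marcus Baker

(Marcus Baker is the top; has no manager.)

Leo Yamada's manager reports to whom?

Leo Yamada reports to Pavel Vargas, and Pavel Vargas reports to Nell Ahmed. So Leo Yamada's skip-level manager is Nell Ahmed.

Nell Ahmed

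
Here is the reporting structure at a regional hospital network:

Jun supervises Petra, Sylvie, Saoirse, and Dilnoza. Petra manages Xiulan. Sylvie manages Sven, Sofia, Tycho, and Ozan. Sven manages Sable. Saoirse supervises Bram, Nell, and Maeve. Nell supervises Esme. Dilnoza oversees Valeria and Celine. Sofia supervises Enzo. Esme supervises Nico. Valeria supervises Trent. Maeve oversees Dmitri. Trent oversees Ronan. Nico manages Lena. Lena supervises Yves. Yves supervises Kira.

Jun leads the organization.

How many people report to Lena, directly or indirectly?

Lena directly manages Yves. Under Yves: Kira (1). That's 2 in total.

2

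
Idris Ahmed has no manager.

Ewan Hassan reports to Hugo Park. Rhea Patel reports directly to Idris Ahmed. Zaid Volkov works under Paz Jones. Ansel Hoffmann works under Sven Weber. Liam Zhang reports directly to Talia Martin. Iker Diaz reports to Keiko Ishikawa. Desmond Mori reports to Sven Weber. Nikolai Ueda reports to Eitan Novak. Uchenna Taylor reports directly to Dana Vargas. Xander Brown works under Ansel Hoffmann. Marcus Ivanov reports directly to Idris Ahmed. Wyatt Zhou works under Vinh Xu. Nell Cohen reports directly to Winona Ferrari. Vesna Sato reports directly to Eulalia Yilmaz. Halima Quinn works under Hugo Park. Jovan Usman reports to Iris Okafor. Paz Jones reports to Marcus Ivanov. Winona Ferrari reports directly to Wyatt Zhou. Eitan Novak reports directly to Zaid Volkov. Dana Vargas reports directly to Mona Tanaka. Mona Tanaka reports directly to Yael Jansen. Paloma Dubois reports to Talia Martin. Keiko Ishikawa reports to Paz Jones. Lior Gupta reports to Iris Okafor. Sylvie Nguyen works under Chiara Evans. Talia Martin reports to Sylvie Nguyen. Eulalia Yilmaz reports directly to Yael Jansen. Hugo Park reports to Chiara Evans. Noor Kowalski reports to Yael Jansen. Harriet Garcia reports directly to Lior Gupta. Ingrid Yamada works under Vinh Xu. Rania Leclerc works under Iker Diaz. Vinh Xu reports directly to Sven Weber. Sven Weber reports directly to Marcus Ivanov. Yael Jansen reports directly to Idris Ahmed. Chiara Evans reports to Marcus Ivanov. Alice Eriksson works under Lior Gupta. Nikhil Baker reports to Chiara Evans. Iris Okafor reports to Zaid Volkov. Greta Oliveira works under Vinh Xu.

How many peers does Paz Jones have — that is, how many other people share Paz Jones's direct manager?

Paz Jones reports to Marcus Ivanov. Marcus Ivanov's other direct reports are Chiara Evans, Sven Weber — 2 peers.

2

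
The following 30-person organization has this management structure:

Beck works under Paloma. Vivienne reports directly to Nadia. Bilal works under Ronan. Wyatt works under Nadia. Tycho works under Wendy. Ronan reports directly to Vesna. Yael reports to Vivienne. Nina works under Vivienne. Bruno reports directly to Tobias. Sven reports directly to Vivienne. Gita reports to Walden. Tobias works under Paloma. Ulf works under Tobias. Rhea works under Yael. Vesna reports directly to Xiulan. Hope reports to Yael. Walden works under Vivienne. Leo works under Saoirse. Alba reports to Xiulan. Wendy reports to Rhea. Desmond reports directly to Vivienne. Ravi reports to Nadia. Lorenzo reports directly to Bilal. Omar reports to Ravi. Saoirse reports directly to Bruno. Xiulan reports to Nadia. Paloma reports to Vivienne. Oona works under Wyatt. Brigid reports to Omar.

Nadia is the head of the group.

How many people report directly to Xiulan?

2

Xiulan directly manages Vesna, Alba. That is 2 direct reports.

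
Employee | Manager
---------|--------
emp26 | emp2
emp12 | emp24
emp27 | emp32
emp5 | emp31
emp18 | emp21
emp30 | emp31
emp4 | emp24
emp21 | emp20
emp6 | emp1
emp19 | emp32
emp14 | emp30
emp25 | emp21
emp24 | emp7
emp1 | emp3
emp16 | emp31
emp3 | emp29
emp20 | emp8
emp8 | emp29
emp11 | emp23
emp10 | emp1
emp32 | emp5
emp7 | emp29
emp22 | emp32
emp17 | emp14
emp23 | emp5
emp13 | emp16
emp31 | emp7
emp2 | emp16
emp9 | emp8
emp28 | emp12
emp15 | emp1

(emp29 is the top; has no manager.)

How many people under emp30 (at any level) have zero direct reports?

1

The only person in emp30's organization with no one reporting to them is emp17. That is 1.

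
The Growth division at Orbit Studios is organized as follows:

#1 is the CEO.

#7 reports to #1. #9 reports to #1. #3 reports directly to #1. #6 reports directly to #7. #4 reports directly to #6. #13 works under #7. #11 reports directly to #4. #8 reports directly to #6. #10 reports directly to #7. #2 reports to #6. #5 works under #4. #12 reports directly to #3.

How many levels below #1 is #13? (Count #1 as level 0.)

2

Chain from #13 up to #1: #13 → #7 → #1. That is 2 steps up, so #13 is 2 levels below #1.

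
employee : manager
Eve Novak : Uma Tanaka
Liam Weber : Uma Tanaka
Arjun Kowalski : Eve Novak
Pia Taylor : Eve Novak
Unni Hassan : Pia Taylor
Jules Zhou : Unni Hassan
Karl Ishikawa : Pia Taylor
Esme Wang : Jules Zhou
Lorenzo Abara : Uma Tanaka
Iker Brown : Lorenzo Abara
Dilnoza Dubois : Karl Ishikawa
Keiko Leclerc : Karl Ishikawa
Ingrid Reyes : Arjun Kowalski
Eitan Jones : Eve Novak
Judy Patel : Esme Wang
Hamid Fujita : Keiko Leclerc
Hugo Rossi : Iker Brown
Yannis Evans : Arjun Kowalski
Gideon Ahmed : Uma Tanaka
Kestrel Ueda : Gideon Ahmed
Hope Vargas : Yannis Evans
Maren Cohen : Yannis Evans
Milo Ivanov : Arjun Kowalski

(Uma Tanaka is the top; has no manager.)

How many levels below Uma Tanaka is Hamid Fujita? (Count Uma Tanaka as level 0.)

Chain from Hamid Fujita up to Uma Tanaka: Hamid Fujita → Keiko Leclerc → Karl Ishikawa → Pia Taylor → Eve Novak → Uma Tanaka. That is 5 steps up, so Hamid Fujita is 5 levels below Uma Tanaka.

5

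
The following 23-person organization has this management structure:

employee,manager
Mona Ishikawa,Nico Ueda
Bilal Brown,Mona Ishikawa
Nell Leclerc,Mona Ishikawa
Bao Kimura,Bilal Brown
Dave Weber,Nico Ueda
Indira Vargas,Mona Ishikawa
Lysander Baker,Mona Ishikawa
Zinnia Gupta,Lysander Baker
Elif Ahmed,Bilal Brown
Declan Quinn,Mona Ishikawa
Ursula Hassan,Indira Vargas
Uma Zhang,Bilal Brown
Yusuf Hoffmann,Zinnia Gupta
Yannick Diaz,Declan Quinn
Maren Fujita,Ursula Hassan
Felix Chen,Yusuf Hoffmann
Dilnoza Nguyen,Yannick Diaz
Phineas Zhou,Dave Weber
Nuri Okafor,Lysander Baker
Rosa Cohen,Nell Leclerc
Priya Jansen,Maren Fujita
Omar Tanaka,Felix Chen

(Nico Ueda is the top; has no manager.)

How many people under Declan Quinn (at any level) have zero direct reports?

1

The only person in Declan Quinn's organization with no one reporting to them is Dilnoza Nguyen. That is 1.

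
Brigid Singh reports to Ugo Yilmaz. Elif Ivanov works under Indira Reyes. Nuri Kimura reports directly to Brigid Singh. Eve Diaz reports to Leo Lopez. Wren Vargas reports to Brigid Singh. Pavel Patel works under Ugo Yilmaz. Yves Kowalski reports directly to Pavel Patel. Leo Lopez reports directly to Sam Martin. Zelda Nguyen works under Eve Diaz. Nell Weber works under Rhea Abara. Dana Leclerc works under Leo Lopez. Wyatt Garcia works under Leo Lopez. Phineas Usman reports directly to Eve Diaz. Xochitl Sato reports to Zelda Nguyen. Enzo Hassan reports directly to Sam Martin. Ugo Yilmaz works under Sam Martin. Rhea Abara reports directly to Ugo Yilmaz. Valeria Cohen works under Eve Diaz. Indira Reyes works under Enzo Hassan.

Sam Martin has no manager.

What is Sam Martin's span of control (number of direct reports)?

Sam Martin directly manages Leo Lopez, Enzo Hassan, Ugo Yilmaz. That is 3 direct reports.

3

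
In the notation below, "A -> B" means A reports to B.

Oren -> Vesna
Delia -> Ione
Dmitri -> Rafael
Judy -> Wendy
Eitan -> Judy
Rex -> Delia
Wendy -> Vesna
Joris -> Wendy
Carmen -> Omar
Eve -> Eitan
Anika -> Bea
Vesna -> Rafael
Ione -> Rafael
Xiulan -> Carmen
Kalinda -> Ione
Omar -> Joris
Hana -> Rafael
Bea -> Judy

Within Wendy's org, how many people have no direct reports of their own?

The people in Wendy's organization with no one reporting to them are Xiulan, Eve, Anika. That is 3.

3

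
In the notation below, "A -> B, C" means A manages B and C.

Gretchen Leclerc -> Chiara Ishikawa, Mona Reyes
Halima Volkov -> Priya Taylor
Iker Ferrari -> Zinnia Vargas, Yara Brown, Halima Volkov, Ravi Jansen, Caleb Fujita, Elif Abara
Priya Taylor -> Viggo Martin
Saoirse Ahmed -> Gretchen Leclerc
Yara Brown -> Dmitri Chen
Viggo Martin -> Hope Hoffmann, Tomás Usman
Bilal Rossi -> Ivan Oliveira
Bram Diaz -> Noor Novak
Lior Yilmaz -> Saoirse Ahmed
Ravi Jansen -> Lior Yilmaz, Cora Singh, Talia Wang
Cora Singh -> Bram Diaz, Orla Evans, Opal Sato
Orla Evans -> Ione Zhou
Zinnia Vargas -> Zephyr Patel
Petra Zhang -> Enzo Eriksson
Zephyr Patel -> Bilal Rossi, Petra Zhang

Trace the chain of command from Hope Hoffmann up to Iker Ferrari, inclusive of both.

Hope Hoffmann -> Viggo Martin -> Priya Taylor -> Halima Volkov -> Iker Ferrari

Hope Hoffmann reports to Viggo Martin. Viggo Martin reports to Priya Taylor. Priya Taylor reports to Halima Volkov. Halima Volkov reports to Iker Ferrari. Iker Ferrari is at the top.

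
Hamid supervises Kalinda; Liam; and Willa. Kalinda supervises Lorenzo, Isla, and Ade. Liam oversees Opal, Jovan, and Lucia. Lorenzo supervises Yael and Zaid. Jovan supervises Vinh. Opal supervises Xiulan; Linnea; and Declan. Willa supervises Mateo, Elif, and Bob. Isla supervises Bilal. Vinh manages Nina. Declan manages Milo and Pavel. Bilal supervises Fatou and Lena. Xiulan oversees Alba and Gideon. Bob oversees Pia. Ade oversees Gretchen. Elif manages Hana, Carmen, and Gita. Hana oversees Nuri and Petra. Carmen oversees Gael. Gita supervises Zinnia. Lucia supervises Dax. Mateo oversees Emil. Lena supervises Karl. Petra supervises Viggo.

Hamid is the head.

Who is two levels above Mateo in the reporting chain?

Mateo reports to Willa, and Willa reports to Hamid. So Mateo's skip-level manager is Hamid.

Hamid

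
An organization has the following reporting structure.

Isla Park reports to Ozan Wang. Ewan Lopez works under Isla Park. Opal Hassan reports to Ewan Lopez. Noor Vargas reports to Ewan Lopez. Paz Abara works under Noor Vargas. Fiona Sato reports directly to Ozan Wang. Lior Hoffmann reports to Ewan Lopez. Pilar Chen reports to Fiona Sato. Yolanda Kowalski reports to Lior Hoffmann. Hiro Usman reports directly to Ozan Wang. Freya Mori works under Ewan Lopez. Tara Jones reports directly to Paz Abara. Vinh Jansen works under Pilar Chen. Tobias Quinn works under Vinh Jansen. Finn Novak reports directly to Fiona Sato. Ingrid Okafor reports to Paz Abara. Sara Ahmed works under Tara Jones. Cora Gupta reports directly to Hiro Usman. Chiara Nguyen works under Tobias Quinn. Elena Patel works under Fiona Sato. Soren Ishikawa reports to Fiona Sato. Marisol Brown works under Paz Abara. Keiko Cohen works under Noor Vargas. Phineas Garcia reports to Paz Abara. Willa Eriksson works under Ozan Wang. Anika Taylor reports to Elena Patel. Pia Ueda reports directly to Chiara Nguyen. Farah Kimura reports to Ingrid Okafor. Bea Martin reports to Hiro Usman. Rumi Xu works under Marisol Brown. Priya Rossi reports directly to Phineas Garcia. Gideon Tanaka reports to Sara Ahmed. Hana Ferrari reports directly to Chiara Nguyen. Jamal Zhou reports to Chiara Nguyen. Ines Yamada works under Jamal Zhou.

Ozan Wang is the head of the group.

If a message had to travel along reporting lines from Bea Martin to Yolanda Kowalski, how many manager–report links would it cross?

6

Bea Martin is 2 levels below Ozan Wang, and Yolanda Kowalski is 4 levels below Ozan Wang (their lowest common manager). The shortest path runs up from Bea Martin to Ozan Wang and back down to Yolanda Kowalski: 2 + 4 = 6 links.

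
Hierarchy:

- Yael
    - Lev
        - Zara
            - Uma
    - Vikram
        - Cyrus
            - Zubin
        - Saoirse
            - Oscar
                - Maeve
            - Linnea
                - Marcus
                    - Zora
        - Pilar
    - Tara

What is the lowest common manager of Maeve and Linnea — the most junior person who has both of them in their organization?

Maeve's chain of managers is Oscar, Saoirse, Vikram, Yael. Linnea's chain of managers is Saoirse, Vikram, Yael. The first manager that appears in both chains is Saoirse.

Saoirse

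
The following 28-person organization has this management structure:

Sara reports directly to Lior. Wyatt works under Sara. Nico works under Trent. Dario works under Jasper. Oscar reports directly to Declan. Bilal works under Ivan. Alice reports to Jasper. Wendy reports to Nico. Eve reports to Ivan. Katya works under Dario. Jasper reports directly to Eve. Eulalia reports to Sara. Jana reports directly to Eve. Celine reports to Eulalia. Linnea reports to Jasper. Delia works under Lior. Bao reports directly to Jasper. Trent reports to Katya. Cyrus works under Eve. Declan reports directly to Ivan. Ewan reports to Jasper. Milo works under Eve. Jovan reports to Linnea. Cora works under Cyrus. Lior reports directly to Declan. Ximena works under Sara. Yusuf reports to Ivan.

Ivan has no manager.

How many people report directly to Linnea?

Linnea directly manages Jovan. That is 1 direct report.

1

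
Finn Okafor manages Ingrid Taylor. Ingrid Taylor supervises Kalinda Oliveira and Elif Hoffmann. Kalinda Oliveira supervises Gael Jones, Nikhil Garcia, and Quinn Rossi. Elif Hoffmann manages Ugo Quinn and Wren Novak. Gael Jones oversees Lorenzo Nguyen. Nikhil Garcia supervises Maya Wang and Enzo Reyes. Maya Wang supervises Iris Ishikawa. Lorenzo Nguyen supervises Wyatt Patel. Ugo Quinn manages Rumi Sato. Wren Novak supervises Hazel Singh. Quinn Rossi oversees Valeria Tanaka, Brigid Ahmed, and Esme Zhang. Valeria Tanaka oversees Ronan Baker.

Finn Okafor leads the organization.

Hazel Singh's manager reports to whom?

Elif Hoffmann

Hazel Singh reports to Wren Novak, and Wren Novak reports to Elif Hoffmann. So Hazel Singh's skip-level manager is Elif Hoffmann.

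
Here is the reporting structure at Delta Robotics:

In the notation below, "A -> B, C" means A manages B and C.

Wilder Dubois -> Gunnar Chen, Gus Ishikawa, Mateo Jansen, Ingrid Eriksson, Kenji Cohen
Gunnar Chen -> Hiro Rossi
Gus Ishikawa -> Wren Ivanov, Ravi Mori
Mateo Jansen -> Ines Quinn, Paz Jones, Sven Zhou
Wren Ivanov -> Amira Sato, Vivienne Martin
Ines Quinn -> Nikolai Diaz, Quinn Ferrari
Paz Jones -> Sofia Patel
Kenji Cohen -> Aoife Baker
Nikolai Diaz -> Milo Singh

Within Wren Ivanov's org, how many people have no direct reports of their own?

2

The people in Wren Ivanov's organization with no one reporting to them are Vivienne Martin, Amira Sato. That is 2.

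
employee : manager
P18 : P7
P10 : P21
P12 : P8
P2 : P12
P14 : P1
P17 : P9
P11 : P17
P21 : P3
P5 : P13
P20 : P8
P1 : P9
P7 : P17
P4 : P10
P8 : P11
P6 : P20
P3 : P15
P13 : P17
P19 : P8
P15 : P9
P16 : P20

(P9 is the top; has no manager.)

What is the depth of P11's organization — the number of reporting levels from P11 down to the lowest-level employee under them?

3

The longest chain under P11 runs P11 → P8 → P12 → P2, which is 3 levels below P11.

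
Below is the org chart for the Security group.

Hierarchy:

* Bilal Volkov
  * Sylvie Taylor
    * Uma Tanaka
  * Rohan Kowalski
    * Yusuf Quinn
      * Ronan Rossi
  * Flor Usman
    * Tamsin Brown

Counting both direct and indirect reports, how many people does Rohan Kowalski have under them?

2

Rohan Kowalski directly manages Yusuf Quinn. Under Yusuf Quinn: Ronan Rossi (1). That's 2 in total.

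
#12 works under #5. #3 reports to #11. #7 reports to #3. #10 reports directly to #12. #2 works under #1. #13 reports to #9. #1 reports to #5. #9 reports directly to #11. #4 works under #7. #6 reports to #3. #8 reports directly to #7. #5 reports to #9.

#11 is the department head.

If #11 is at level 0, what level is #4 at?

Chain from #4 up to #11: #4 → #7 → #3 → #11. That is 3 steps up, so #4 is 3 levels below #11.

3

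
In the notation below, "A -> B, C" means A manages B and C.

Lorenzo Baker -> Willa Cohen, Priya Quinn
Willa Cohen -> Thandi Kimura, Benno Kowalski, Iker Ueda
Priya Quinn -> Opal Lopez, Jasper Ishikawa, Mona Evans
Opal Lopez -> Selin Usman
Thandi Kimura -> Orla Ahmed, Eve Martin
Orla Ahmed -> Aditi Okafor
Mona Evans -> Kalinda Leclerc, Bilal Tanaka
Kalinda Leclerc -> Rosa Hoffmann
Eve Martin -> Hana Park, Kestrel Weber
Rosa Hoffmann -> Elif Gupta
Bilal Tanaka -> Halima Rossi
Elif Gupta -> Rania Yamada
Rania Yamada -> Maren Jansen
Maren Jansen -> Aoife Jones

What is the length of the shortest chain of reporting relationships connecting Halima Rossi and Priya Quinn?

3

Halima Rossi is in Priya Quinn's organization: the chain from Halima Rossi up to Priya Quinn is Halima Rossi → Bilal Tanaka → Mona Evans → Priya Quinn, which is 3 links.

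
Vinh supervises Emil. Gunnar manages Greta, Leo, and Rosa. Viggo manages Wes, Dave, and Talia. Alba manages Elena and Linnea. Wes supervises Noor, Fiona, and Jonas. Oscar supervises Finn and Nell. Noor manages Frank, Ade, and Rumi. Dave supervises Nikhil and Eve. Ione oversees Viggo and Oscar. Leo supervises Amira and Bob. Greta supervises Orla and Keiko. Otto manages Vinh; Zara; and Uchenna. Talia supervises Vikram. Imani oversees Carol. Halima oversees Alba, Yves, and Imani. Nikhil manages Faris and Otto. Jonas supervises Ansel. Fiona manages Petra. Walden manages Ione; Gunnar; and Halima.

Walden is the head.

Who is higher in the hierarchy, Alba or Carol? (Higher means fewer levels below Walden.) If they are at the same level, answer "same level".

Alba is 2 levels below Walden; Carol is 3. Alba is higher.

Alba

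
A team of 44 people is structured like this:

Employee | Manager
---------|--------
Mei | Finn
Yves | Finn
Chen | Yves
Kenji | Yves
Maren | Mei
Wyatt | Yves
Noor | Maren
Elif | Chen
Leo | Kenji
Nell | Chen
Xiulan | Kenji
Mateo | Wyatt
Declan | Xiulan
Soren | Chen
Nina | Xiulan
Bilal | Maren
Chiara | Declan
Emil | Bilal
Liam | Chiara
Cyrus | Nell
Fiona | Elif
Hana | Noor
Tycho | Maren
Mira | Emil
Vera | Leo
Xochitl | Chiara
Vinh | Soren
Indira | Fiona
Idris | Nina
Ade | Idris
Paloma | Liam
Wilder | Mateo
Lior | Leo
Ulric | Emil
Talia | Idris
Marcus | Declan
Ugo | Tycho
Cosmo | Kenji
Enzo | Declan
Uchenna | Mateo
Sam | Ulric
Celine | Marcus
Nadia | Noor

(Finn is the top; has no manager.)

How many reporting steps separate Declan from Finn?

Chain from Declan up to Finn: Declan → Xiulan → Kenji → Yves → Finn. That is 4 steps up, so Declan is 4 levels below Finn.

4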